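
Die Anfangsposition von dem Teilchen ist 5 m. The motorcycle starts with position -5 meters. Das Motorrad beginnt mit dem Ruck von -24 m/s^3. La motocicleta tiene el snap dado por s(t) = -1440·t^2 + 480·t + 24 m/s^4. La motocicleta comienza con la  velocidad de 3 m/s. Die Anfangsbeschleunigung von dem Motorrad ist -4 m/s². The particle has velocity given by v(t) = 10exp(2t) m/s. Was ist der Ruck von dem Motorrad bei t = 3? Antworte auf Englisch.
Starting from snap s(t) = -1440·t^2 + 480·t + 24, we take 1 integral. The integral of snap, with j(0) = -24, gives jerk: j(t) = -480·t^3 + 240·t^2 + 24·t - 24. From the given jerk equation j(t) = -480·t^3 + 240·t^2 + 24·t - 24, we substitute t = 3 to get j = -10752.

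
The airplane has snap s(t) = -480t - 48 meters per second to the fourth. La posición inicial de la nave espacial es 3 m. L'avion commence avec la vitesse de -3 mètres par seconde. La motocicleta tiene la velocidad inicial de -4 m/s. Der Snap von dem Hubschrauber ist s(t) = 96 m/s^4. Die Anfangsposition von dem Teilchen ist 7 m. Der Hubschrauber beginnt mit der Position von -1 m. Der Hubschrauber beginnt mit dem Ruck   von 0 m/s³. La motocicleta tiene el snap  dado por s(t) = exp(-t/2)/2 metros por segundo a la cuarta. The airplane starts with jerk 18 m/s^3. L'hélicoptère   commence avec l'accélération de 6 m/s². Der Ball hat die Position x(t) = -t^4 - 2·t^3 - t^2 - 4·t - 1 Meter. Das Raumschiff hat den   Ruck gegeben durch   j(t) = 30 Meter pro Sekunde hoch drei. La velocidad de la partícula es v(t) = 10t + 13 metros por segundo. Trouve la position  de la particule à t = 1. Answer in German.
Um dies zu lösen, müssen wir 1 Integral unserer Gleichung für die Geschwindigkeit v(t) = 10·t + 13 finden. Mit ∫v(t)dt und Anwendung von x(0) = 7, finden wir x(t) = 5·t^2 + 13·t + 7. Aus der Gleichung für die Position x(t) = 5·t^2 + 13·t + 7, setzen wir t = 1 ein und erhalten x = 25.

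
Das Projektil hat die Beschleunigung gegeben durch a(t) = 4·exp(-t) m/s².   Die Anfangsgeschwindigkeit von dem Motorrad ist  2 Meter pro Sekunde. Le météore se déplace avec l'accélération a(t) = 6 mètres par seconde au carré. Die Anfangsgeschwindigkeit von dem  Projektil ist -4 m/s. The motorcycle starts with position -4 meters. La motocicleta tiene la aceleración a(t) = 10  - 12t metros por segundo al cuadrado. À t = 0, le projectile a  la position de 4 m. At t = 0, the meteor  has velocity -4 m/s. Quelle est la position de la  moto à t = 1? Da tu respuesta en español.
Necesitamos integrar nuestra ecuación de la aceleración a(t) = 10 - 12·t 2 veces. La integral de la aceleración, con v(0) = 2, da la velocidad: v(t) = -6·t^2 + 10·t + 2. La antiderivada de la velocidad, con x(0) = -4, da la posición: x(t) = -2·t^3 + 5·t^2 + 2·t - 4. Tenemos la posición x(t) = -2·t^3 + 5·t^2 + 2·t - 4. Sustituyendo t = 1: x(1) = 1.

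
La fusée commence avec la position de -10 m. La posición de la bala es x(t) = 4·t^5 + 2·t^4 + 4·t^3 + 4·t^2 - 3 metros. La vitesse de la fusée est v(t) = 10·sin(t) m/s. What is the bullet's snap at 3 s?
To solve this, we need to take 4 derivatives of our position equation x(t) = 4·t^5 + 2·t^4 + 4·t^3 + 4·t^2 - 3. Differentiating position, we get velocity: v(t) = 20·t^4 + 8·t^3 + 12·t^2 + 8·t. Differentiating velocity, we get acceleration: a(t) = 80·t^3 + 24·t^2 + 24·t + 8. Taking d/dt of a(t), we find j(t) = 240·t^2 + 48·t + 24. Taking d/dt of j(t), we find s(t) = 480·t + 48. From the given snap equation s(t) = 480·t + 48, we substitute t = 3 to get s = 1488.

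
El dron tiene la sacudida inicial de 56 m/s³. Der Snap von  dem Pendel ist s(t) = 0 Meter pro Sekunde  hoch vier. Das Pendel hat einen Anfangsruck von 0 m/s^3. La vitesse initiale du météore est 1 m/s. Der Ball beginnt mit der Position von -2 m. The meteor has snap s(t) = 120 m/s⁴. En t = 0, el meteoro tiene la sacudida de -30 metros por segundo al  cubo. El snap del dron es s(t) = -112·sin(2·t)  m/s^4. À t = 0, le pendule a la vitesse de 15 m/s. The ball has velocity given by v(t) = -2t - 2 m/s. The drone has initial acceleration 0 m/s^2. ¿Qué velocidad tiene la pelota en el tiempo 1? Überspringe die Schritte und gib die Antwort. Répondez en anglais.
At t = 1, v = -4.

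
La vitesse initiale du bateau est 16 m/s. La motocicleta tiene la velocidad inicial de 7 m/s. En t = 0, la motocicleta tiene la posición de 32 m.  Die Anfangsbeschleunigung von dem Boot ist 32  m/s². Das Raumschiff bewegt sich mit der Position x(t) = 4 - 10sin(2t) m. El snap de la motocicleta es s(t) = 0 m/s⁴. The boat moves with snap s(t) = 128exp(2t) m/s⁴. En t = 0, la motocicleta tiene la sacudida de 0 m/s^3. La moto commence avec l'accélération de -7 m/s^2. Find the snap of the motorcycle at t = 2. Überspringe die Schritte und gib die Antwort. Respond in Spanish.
s(2) = 0.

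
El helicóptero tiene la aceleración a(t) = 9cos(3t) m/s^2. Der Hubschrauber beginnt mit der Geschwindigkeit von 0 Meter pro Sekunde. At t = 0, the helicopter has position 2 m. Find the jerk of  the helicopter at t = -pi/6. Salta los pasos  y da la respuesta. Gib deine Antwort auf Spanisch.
En t = -pi/6, j = 27.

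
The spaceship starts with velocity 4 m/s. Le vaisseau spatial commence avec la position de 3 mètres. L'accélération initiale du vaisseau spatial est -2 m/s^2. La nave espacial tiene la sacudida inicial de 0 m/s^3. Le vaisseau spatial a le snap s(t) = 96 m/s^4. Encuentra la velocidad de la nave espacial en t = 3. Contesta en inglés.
We must find the integral of our snap equation s(t) = 96 3 times. Integrating snap and using the initial condition j(0) = 0, we get j(t) = 96·t. The antiderivative of jerk is acceleration. Using a(0) = -2, we get a(t) = 48·t^2 - 2. Integrating acceleration and using the initial condition v(0) = 4, we get v(t) = 16·t^3 - 2·t + 4. From the given velocity equation v(t) = 16·t^3 - 2·t + 4, we substitute t = 3 to get v = 430.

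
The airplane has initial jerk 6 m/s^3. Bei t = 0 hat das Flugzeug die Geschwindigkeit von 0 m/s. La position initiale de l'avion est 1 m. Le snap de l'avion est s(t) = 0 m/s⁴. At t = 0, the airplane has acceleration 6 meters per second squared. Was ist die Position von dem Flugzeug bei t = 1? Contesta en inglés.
We must find the antiderivative of our snap equation s(t) = 0 4 times. The integral of snap is jerk. Using j(0) = 6, we get j(t) = 6. Finding the integral of j(t) and using a(0) = 6: a(t) = 6·t + 6. The antiderivative of acceleration, with v(0) = 0, gives velocity: v(t) = 3·t·(t + 2). The antiderivative of velocity is position. Using x(0) = 1, we get x(t) = t^3 + 3·t^2 + 1. We have position x(t) = t^3 + 3·t^2 + 1. Substituting t = 1: x(1) = 5.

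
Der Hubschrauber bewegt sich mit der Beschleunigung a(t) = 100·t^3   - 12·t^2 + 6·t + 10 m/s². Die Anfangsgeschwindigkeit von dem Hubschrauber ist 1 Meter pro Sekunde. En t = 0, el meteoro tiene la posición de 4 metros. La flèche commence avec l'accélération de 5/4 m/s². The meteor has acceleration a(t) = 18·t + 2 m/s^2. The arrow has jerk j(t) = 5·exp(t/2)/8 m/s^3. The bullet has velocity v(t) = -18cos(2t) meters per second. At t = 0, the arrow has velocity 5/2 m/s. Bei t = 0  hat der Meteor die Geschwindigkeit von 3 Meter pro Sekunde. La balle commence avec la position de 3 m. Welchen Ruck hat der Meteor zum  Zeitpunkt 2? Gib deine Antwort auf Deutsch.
Um dies zu lösen, müssen wir 1 Ableitung unserer Gleichung für die Beschleunigung a(t) = 18·t + 2 nehmen. Durch Ableiten von der Beschleunigung erhalten wir den Ruck: j(t) = 18. Mit j(t) = 18 und Einsetzen von t = 2, finden wir j = 18.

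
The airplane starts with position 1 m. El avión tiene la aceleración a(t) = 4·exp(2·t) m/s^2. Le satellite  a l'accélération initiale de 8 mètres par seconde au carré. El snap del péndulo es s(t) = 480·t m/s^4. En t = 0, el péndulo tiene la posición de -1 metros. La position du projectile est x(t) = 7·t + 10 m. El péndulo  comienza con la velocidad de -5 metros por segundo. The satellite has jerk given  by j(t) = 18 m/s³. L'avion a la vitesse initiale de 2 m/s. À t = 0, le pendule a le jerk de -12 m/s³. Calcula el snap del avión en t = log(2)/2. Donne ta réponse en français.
Nous devons dériver notre équation de l'accélération a(t) = 4·exp(2·t) 2 fois. En prenant d/dt de a(t), nous trouvons j(t) = 8·exp(2·t). En dérivant le jerk, nous obtenons le snap: s(t) = 16·exp(2·t). De l'équation du snap s(t) = 16·exp(2·t), nous substituons t = log(2)/2 pour obtenir s = 32.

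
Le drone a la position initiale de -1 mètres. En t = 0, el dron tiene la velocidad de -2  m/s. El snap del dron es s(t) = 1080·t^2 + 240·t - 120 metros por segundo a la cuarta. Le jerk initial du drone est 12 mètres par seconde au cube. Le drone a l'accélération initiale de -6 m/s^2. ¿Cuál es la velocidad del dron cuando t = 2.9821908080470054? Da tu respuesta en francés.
Nous devons intégrer notre équation du snap s(t) = 1080·t^2 + 240·t - 120 3 fois. En intégrant le snap et en utilisant la condition initiale j(0) = 12, nous obtenons j(t) = 360·t^3 + 120·t^2 - 120·t + 12. La primitive du jerk, avec a(0) = -6, donne l'accélération: a(t) = 90·t^4 + 40·t^3 - 60·t^2 + 12·t - 6. L'intégrale de l'accélération, avec v(0) = -2, donne la vitesse: v(t) = 18·t^5 + 10·t^4 - 20·t^3 + 6·t^2 - 6·t - 2. Nous avons la vitesse v(t) = 18·t^5 + 10·t^4 - 20·t^3 + 6·t^2 - 6·t - 2. En substituant t = 2.9821908080470054: v(2.9821908080470054) = 4539.66758037874.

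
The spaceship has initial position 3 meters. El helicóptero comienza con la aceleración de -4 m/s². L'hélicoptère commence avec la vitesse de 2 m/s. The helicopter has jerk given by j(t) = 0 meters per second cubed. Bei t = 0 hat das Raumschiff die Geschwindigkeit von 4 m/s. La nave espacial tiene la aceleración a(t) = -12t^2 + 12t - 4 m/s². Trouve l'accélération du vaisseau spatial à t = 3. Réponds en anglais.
We have acceleration a(t) = -12·t^2 + 12·t - 4. Substituting t = 3: a(3) = -76.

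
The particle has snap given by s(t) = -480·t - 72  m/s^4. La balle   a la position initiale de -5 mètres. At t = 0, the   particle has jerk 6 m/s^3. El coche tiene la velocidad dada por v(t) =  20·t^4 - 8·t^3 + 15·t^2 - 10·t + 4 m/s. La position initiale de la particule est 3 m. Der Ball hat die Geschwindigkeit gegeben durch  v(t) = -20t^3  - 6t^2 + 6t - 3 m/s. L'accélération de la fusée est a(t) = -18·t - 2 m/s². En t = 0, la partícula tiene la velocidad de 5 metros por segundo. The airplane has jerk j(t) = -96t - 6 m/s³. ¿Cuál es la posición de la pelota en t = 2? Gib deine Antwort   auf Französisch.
En partant de la vitesse v(t) = -20·t^3 - 6·t^2 + 6·t - 3, nous prenons 1 intégrale. L'intégrale de la vitesse, avec x(0) = -5, donne la position: x(t) = -5·t^4 - 2·t^3 + 3·t^2 - 3·t - 5. Nous avons la position x(t) = -5·t^4 - 2·t^3 + 3·t^2 - 3·t - 5. En substituant t = 2: x(2) = -95.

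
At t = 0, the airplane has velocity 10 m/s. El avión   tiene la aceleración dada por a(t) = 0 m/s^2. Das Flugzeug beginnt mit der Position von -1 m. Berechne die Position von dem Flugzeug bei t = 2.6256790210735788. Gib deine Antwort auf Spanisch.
Partiendo de la aceleración a(t) = 0, tomamos 2 integrales. La antiderivada de la aceleración es la velocidad. Usando v(0) = 10, obtenemos v(t) = 10. Tomando ∫v(t)dt y aplicando x(0) = -1, encontramos x(t) = 10·t - 1. Usando x(t) = 10·t - 1 y sustituyendo t = 2.6256790210735788, encontramos x = 25.2567902107358.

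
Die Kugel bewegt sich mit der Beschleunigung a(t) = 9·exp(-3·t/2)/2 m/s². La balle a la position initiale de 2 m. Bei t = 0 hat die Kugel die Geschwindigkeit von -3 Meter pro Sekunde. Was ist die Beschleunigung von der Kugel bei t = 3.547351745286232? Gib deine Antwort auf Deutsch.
Mit a(t) = 9·exp(-3·t/2)/2 und Einsetzen von t = 3.547351745286232, finden wir a = 0.0219947779182304.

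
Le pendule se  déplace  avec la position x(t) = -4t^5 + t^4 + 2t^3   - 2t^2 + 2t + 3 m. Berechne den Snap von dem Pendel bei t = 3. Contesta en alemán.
Wir müssen unsere Gleichung für die Position x(t) = -4·t^5 + t^4 + 2·t^3 - 2·t^2 + 2·t + 3 4-mal ableiten. Mit d/dt von x(t) finden wir v(t) = -20·t^4 + 4·t^3 + 6·t^2 - 4·t + 2. Mit d/dt von v(t) finden wir a(t) = -80·t^3 + 12·t^2 + 12·t - 4. Durch Ableiten von der Beschleunigung erhalten wir den Ruck: j(t) = -240·t^2 + 24·t + 12. Die Ableitung von dem Ruck ergibt den Snap: s(t) = 24 - 480·t. Mit s(t) = 24 - 480·t und Einsetzen von t = 3, finden wir s = -1416.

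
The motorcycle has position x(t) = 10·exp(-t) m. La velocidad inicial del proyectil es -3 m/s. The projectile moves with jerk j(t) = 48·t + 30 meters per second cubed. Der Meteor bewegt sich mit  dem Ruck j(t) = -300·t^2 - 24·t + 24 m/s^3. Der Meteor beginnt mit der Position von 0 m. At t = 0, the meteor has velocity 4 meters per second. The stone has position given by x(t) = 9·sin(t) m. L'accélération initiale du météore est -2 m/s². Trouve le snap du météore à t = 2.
Nous devons dériver notre équation du jerk j(t) = -300·t^2 - 24·t + 24 1 fois. En prenant d/dt de j(t), nous trouvons s(t) = -600·t - 24. Nous avons le snap s(t) = -600·t - 24. En substituant t = 2: s(2) = -1224.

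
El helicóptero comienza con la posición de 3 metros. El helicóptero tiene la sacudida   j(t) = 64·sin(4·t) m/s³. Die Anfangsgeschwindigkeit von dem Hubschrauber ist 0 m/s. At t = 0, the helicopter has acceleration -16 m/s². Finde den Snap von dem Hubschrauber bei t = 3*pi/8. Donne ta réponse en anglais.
Starting from jerk j(t) = 64·sin(4·t), we take 1 derivative. The derivative of jerk gives snap: s(t) = 256·cos(4·t). Using s(t) = 256·cos(4·t) and substituting t = 3*pi/8, we find s = 0.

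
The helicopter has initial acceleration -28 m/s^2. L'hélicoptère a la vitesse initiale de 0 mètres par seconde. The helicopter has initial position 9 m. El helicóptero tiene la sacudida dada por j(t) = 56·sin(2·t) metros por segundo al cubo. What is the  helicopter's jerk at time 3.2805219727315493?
Using j(t) = 56·sin(2·t) and substituting t = 3.2805219727315493, we find j = 15.3606347557248.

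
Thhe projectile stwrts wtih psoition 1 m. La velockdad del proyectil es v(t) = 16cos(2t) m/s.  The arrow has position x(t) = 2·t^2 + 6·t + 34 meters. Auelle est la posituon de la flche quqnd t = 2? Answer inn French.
De l'équation de la position x(t) = 2·t^2 + 6·t + 34, nous substituons t = 2 pour obtenir x = 54.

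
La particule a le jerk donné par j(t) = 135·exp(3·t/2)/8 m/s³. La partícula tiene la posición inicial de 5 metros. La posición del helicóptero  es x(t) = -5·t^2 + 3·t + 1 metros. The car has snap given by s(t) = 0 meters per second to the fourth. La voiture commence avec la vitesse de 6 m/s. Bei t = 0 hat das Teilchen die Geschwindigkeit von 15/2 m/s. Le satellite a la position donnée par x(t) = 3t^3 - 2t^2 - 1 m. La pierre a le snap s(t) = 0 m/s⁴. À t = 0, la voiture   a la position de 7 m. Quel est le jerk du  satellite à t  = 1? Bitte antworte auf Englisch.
Starting from position x(t) = 3·t^3 - 2·t^2 - 1, we take 3 derivatives. Differentiating position, we get velocity: v(t) = 9·t^2 - 4·t. Taking d/dt of v(t), we find a(t) = 18·t - 4. Differentiating acceleration, we get jerk: j(t) = 18. From the given jerk equation j(t) = 18, we substitute t = 1 to get j = 18.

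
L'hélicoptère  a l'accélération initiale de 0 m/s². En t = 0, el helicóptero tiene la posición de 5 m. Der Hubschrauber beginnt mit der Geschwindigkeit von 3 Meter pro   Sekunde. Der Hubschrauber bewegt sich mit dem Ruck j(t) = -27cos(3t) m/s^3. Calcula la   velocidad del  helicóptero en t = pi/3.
Partiendo de la sacudida j(t) = -27·cos(3·t), tomamos 2 integrales. La integral de la sacudida, con a(0) = 0, da la aceleración: a(t) = -9·sin(3·t). La antiderivada de la aceleración, con v(0) = 3, da la velocidad: v(t) = 3·cos(3·t). De la ecuación de la velocidad v(t) = 3·cos(3·t), sustituimos t = pi/3 para obtener v = -3.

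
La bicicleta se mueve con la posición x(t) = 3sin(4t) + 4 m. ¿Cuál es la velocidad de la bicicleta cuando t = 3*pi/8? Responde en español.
Para resolver esto, necesitamos tomar 1 derivada de nuestra ecuación de la posición x(t) = 3·sin(4·t) + 4. Derivando la posición, obtenemos la velocidad: v(t) = 12·cos(4·t). Usando v(t) = 12·cos(4·t) y sustituyendo t = 3*pi/8, encontramos v = 0.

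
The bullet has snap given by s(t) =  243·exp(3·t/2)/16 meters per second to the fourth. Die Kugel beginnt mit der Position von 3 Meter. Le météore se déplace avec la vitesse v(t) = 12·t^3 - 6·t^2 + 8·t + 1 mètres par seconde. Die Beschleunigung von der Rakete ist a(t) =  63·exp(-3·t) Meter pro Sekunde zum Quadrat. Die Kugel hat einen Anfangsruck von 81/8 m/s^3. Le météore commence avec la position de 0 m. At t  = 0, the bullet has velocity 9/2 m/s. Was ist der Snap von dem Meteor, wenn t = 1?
Ausgehend von der Geschwindigkeit v(t) = 12·t^3 - 6·t^2 + 8·t + 1, nehmen wir 3 Ableitungen. Mit d/dt von v(t) finden wir a(t) = 36·t^2 - 12·t + 8. Durch Ableiten von der Beschleunigung erhalten wir den Ruck: j(t) = 72·t - 12. Die Ableitung von dem Ruck ergibt den Snap: s(t) = 72. Aus der Gleichung für den Snap s(t) = 72, setzen wir t = 1 ein und erhalten s = 72.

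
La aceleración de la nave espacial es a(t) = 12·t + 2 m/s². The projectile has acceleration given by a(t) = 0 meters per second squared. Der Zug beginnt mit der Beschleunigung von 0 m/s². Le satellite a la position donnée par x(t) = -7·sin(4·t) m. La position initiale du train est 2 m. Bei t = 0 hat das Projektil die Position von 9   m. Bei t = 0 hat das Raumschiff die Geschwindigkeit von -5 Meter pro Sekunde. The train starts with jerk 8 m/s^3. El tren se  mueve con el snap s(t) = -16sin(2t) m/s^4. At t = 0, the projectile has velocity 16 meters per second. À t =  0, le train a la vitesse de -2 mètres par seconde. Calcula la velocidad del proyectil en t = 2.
Debemos encontrar la antiderivada de nuestra ecuación de la aceleración a(t) = 0 1 vez. Tomando ∫a(t)dt y aplicando v(0) = 16, encontramos v(t) = 16. Tenemos la velocidad v(t) = 16. Sustituyendo t = 2: v(2) = 16.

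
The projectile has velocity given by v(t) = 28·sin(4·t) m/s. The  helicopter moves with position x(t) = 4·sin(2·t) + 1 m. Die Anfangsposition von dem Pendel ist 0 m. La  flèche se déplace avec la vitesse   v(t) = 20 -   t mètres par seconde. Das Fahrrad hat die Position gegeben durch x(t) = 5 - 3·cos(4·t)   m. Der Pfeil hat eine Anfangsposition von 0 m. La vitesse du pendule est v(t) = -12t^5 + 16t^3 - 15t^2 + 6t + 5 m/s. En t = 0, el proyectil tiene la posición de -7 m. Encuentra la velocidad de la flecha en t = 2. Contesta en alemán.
Aus der Gleichung für die Geschwindigkeit v(t) = 20 - t, setzen wir t = 2 ein und erhalten v = 18.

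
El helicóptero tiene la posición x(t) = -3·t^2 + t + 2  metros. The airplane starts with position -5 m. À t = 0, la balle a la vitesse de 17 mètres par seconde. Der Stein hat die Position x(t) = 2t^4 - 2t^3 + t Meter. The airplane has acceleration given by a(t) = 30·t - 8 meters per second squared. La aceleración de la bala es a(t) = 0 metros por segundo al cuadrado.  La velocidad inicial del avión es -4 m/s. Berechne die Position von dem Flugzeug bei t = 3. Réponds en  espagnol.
Necesitamos integrar nuestra ecuación de la aceleración a(t) = 30·t - 8 2 veces. La antiderivada de la aceleración es la velocidad. Usando v(0) = -4, obtenemos v(t) = 15·t^2 - 8·t - 4. Integrando la velocidad y usando la condición inicial x(0) = -5, obtenemos x(t) = 5·t^3 - 4·t^2 - 4·t - 5. Usando x(t) = 5·t^3 - 4·t^2 - 4·t - 5 y sustituyendo t = 3, encontramos x = 82.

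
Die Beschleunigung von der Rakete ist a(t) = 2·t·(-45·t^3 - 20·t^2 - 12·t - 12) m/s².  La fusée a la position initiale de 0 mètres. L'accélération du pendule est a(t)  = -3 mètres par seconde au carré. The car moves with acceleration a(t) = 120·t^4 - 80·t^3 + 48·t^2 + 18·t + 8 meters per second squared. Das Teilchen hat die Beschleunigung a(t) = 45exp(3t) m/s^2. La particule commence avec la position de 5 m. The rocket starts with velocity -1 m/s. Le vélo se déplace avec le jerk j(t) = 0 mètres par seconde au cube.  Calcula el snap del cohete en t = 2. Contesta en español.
Para resolver esto, necesitamos tomar 2 derivadas de nuestra ecuación de la aceleración a(t) = 2·t·(-45·t^3 - 20·t^2 - 12·t - 12). La derivada de la aceleración da la sacudida: j(t) = -90·t^3 - 40·t^2 + 2·t·(-135·t^2 - 40·t - 12) - 24·t - 24. Tomando d/dt de j(t), encontramos s(t) = -540·t^2 + 2·t·(-270·t - 40) - 160·t - 48. De la ecuación del snap s(t) = -540·t^2 + 2·t·(-270·t - 40) - 160·t - 48, sustituimos t = 2 para obtener s = -4848.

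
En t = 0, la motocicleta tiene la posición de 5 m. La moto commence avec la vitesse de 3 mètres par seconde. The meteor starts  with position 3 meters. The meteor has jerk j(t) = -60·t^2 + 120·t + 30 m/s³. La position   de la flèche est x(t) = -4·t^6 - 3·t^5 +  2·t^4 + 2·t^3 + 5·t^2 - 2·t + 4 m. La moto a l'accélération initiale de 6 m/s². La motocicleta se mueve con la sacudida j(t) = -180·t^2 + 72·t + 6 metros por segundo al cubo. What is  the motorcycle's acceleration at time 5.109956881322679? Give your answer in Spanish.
Partiendo de la sacudida j(t) = -180·t^2 + 72·t + 6, tomamos 1 integral. La integral de la sacudida es la aceleración. Usando a(0) = 6, obtenemos a(t) = -60·t^3 + 36·t^2 + 6·t + 6. De la ecuación de la aceleración a(t) = -60·t^3 + 36·t^2 + 6·t + 6, sustituimos t = 5.109956881322679 para obtener a = -7029.08771912047.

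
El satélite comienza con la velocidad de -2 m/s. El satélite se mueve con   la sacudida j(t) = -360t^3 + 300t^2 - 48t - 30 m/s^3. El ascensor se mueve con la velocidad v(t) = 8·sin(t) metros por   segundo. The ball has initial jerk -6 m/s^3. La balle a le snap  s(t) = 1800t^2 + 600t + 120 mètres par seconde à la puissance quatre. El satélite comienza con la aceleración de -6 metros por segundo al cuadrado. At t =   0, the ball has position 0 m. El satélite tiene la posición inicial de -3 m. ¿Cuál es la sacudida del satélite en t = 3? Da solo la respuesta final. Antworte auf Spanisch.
j(3) = -7194.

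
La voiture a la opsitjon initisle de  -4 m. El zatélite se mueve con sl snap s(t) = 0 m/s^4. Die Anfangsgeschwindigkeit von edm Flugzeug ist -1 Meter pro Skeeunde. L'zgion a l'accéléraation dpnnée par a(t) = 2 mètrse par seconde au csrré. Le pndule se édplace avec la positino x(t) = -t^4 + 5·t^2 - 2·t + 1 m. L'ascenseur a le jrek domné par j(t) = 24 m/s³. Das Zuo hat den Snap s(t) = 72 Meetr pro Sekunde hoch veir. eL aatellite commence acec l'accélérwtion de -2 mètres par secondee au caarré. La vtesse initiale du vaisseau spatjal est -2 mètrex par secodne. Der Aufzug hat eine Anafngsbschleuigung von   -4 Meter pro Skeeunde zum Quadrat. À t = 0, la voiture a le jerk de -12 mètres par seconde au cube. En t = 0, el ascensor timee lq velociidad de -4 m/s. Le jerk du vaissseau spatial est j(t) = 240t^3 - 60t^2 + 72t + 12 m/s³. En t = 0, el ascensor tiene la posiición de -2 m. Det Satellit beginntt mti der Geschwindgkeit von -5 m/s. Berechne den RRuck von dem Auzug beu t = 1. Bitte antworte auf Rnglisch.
From the given jerk equation j(t) = 24, we substitute t = 1 to get j = 24.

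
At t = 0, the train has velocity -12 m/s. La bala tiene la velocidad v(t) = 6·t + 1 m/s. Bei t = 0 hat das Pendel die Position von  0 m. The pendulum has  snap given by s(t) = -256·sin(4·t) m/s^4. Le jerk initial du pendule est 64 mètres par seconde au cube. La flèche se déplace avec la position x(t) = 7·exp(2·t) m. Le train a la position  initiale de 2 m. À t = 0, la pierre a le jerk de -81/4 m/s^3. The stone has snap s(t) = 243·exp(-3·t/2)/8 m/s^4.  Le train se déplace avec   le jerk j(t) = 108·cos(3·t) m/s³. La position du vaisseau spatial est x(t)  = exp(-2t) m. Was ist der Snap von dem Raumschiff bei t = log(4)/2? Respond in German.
Ausgehend von der Position x(t) = exp(-2·t), nehmen wir 4 Ableitungen. Die Ableitung von der Position ergibt die Geschwindigkeit: v(t) = -2·exp(-2·t). Durch Ableiten von der Geschwindigkeit erhalten wir die Beschleunigung: a(t) = 4·exp(-2·t). Mit d/dt von a(t) finden wir j(t) = -8·exp(-2·t). Mit d/dt von j(t) finden wir s(t) = 16·exp(-2·t). Wir haben den Snap s(t) = 16·exp(-2·t). Durch Einsetzen von t = log(4)/2: s(log(4)/2) = 4.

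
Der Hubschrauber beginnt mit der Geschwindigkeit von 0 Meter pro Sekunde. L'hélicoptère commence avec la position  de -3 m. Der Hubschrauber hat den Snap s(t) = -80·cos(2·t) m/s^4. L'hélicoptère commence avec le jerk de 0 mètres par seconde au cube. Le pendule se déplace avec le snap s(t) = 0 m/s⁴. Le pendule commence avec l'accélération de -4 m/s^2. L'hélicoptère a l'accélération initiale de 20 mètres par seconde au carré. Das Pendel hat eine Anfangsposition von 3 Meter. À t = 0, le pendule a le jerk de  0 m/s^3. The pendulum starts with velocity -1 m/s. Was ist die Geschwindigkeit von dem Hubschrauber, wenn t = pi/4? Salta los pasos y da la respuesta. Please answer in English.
At t = pi/4, v = 10.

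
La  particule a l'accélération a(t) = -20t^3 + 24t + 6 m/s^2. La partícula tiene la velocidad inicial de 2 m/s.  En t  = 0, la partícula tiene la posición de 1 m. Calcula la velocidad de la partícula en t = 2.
Debemos encontrar la antiderivada de nuestra ecuación de la aceleración a(t) = -20·t^3 + 24·t + 6 1 vez. Tomando ∫a(t)dt y aplicando v(0) = 2, encontramos v(t) = -5·t^4 + 12·t^2 + 6·t + 2. Tenemos la velocidad v(t) = -5·t^4 + 12·t^2 + 6·t + 2. Sustituyendo t = 2: v(2) = -18.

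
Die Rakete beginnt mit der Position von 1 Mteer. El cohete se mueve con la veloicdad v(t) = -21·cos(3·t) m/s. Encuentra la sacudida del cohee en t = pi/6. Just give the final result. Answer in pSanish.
La respuesta es 0.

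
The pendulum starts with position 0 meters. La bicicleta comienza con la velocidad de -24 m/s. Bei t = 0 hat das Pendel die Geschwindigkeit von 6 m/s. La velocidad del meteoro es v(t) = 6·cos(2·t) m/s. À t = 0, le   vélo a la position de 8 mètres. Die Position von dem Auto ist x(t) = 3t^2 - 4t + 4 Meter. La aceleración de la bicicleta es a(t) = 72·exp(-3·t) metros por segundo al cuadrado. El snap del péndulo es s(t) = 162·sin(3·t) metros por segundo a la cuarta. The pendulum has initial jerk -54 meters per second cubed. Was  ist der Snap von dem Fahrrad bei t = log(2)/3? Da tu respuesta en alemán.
Um dies zu lösen, müssen wir 2 Ableitungen unserer Gleichung für die Beschleunigung a(t) = 72·exp(-3·t) nehmen. Mit d/dt von a(t) finden wir j(t) = -216·exp(-3·t). Mit d/dt von j(t) finden wir s(t) = 648·exp(-3·t). Wir haben den Snap s(t) = 648·exp(-3·t). Durch Einsetzen von t = log(2)/3: s(log(2)/3) = 324.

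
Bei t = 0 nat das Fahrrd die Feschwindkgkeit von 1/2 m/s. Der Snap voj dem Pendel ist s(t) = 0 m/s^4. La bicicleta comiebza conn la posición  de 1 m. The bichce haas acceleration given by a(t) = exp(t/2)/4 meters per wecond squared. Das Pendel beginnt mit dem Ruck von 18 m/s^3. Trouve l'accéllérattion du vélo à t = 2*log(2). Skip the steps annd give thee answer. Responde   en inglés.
The answer is 1/2.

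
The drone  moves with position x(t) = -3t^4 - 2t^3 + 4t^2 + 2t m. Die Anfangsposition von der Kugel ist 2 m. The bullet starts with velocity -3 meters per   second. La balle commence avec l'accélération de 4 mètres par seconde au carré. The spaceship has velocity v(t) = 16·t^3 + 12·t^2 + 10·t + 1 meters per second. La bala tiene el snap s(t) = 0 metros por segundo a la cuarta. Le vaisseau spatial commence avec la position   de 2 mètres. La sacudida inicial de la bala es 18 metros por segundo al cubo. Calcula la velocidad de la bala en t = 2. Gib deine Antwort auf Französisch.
Nous devons trouver l'intégrale de notre équation du snap s(t) = 0 3 fois. La primitive du snap est le jerk. En utilisant j(0) = 18, nous obtenons j(t) = 18. La primitive du jerk est l'accélération. En utilisant a(0) = 4, nous obtenons a(t) = 18·t + 4. L'intégrale de l'accélération, avec v(0) = -3, donne la vitesse: v(t) = 9·t^2 + 4·t - 3. En utilisant v(t) = 9·t^2 + 4·t - 3 et en substituant t = 2, nous trouvons v = 41.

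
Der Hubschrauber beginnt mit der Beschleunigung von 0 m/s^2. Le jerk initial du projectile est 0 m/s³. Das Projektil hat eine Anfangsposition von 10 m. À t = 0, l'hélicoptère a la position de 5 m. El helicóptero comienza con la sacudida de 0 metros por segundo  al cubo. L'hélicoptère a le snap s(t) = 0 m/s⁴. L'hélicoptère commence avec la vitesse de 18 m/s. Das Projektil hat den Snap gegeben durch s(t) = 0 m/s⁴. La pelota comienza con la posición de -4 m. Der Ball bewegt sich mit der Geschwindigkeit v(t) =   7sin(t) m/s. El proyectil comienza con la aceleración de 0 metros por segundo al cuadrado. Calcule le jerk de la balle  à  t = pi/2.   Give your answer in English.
Starting from velocity v(t) = 7·sin(t), we take 2 derivatives. Taking d/dt of v(t), we find a(t) = 7·cos(t). The derivative of acceleration gives jerk: j(t) = -7·sin(t). From the given jerk equation j(t) = -7·sin(t), we substitute t = pi/2 to get j = -7.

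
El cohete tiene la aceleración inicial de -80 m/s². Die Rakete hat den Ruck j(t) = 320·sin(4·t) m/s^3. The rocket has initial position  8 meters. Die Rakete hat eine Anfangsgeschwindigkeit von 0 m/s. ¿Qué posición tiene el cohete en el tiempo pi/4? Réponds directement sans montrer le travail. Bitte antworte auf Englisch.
At t = pi/4, x = -2.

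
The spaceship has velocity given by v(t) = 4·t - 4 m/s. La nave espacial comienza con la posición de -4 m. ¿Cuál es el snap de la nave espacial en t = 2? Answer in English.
We must differentiate our velocity equation v(t) = 4·t - 4 3 times. Differentiating velocity, we get acceleration: a(t) = 4. Differentiating acceleration, we get jerk: j(t) = 0. The derivative of jerk gives snap: s(t) = 0. We have snap s(t) = 0. Substituting t = 2: s(2) = 0.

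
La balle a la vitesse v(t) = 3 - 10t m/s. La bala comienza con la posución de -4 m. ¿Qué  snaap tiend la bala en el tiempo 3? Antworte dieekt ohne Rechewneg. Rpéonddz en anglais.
The answer is 0.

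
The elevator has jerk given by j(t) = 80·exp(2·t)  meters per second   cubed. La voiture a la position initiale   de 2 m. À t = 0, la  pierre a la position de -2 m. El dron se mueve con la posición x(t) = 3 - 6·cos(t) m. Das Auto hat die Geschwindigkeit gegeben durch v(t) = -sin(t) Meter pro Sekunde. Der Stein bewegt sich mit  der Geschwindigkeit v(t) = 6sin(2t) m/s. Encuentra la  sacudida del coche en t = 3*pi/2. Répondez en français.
Pour résoudre ceci, nous devons prendre 2 dérivées de notre équation de la vitesse v(t) = -sin(t). La dérivée de la vitesse donne l'accélération: a(t) = -cos(t). En prenant d/dt de a(t), nous trouvons j(t) = sin(t). En utilisant j(t) = sin(t) et en substituant t = 3*pi/2, nous trouvons j = -1.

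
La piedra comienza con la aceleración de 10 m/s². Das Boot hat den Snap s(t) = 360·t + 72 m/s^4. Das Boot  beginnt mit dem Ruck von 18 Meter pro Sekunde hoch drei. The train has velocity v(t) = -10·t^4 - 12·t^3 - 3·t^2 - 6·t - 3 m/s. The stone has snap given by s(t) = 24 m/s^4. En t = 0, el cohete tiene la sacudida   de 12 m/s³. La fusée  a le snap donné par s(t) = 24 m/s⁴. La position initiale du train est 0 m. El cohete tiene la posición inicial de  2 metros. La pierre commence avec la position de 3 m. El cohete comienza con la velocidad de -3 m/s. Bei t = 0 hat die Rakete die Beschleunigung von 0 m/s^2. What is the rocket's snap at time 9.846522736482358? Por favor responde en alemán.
Wir haben den Snap s(t) = 24. Durch Einsetzen von t = 9.846522736482358: s(9.846522736482358) = 24.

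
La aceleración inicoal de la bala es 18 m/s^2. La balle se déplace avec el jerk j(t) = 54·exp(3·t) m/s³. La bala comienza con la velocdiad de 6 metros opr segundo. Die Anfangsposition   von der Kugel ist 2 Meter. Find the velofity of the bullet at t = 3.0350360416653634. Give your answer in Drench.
Nous devons trouver l'intégrale de notre équation du jerk j(t) = 54·exp(3·t) 2 fois. La primitive du jerk est l'accélération. En utilisant a(0) = 18, nous obtenons a(t) = 18·exp(3·t). En intégrant l'accélération et en utilisant la condition initiale v(0) = 6, nous obtenons v(t) = 6·exp(3·t). Nous avons la vitesse v(t) = 6·exp(3·t). En substituant t = 3.0350360416653634: v(3.0350360416653634) = 54006.9269528436.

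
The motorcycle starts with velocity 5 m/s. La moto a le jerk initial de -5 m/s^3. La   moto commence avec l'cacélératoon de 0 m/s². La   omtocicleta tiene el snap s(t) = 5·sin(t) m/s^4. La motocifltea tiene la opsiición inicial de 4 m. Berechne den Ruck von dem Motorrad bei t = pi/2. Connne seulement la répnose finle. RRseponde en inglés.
At t = pi/2, j = 0.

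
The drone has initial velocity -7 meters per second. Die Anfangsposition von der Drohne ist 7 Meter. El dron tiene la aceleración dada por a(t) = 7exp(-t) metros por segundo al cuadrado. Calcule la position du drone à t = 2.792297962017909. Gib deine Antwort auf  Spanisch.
Partiendo de la aceleración a(t) = 7·exp(-t), tomamos 2 integrales. Integrando la aceleración y usando la condición inicial v(0) = -7, obtenemos v(t) = -7·exp(-t). La antiderivada de la velocidad, con x(0) = 7, da la posición: x(t) = 7·exp(-t). Usando x(t) = 7·exp(-t) y sustituyendo t = 2.792297962017909, encontramos x = 0.428961626418604.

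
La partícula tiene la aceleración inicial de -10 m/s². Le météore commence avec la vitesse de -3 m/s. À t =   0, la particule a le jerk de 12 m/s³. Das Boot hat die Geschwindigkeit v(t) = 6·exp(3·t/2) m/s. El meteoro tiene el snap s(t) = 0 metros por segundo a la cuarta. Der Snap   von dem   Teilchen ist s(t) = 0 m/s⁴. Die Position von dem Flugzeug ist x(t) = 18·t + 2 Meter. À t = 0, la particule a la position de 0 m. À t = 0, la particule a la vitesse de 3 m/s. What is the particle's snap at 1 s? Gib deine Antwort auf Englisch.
From the given snap equation s(t) = 0, we substitute t = 1 to get s = 0.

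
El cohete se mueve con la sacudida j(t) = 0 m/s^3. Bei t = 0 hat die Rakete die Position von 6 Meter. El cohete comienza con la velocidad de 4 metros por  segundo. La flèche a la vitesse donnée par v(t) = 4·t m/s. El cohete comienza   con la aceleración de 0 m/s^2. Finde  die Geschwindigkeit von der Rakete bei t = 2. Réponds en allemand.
Wir müssen das Integral unserer Gleichung für den Ruck j(t) = 0 2-mal finden. Mit ∫j(t)dt und Anwendung von a(0) = 0, finden wir a(t) = 0. Das Integral von der Beschleunigung ist die Geschwindigkeit. Mit v(0) = 4 erhalten wir v(t) = 4. Mit v(t) = 4 und Einsetzen von t = 2, finden wir v = 4.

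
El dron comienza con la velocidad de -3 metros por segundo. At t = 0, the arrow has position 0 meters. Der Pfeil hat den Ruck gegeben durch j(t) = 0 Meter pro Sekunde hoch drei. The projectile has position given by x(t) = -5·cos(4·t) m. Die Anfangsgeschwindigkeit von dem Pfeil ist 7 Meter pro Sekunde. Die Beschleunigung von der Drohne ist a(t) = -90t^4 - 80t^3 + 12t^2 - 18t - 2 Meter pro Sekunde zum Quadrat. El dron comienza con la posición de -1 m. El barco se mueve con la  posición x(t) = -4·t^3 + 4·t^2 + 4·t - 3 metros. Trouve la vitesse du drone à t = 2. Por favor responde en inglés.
To find the answer, we compute 1 integral of a(t) = -90·t^4 - 80·t^3 + 12·t^2 - 18·t - 2. The antiderivative of acceleration is velocity. Using v(0) = -3, we get v(t) = -18·t^5 - 20·t^4 + 4·t^3 - 9·t^2 - 2·t - 3. Using v(t) = -18·t^5 - 20·t^4 + 4·t^3 - 9·t^2 - 2·t - 3 and substituting t = 2, we find v = -907.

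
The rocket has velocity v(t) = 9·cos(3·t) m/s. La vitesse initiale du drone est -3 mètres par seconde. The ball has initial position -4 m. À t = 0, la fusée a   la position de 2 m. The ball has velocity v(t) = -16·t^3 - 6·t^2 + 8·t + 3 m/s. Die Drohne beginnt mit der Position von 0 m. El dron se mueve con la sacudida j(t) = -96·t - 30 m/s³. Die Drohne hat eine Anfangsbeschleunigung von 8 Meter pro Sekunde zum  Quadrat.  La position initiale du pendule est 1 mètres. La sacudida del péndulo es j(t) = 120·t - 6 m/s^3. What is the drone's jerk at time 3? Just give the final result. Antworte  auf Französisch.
À t = 3, j = -318.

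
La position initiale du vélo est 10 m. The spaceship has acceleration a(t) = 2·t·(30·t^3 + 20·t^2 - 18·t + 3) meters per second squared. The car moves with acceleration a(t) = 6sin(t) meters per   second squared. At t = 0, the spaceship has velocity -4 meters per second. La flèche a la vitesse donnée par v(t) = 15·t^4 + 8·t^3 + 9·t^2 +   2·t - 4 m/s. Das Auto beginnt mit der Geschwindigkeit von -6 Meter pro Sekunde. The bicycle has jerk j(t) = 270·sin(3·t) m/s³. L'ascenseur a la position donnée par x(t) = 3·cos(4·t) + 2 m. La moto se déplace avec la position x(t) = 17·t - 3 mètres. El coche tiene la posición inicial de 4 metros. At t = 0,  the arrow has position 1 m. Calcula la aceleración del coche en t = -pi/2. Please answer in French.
En utilisant a(t) = 6·sin(t) et en substituant t = -pi/2, nous trouvons a = -6.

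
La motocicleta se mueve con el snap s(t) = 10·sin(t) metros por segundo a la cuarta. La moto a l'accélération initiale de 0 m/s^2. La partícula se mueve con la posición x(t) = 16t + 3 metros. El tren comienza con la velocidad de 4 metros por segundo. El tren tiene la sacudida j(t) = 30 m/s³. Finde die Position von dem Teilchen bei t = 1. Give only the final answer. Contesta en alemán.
Bei t = 1, x = 19.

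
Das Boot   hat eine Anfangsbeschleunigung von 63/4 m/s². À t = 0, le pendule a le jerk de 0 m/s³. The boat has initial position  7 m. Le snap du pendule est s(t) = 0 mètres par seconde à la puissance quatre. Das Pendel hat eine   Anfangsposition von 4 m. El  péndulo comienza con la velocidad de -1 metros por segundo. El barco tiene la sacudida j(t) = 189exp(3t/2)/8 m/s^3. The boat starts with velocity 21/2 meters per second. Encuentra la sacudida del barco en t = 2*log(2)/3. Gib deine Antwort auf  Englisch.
We have jerk j(t) = 189·exp(3·t/2)/8. Substituting t = 2*log(2)/3: j(2*log(2)/3) = 189/4.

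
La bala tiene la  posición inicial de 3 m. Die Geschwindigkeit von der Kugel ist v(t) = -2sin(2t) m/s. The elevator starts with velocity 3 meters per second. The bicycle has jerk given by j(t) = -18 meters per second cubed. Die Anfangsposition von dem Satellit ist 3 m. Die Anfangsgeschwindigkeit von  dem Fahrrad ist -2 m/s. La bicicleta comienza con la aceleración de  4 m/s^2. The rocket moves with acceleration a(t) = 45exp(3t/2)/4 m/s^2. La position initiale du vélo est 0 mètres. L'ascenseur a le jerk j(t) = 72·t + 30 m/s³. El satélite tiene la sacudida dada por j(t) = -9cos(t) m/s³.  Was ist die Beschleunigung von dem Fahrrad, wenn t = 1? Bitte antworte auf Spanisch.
Para resolver esto, necesitamos tomar 1 antiderivada de nuestra ecuación de la sacudida j(t) = -18. Tomando ∫j(t)dt y aplicando a(0) = 4, encontramos a(t) = 4 - 18·t. Usando a(t) = 4 - 18·t y sustituyendo t = 1, encontramos a = -14.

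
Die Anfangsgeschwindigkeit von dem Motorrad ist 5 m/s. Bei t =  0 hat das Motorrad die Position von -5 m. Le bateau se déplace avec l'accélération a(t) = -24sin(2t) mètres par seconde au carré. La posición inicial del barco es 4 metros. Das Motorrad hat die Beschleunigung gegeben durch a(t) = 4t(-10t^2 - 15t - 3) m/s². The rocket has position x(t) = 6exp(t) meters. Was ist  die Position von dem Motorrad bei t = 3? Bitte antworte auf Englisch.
Starting from acceleration a(t) = 4·t·(-10·t^2 - 15·t - 3), we take 2 antiderivatives. The antiderivative of acceleration, with v(0) = 5, gives velocity: v(t) = -10·t^4 - 20·t^3 - 6·t^2 + 5. Integrating velocity and using the initial condition x(0) = -5, we get x(t) = -2·t^5 - 5·t^4 - 2·t^3 + 5·t - 5. Using x(t) = -2·t^5 - 5·t^4 - 2·t^3 + 5·t - 5 and substituting t = 3, we find x = -935.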